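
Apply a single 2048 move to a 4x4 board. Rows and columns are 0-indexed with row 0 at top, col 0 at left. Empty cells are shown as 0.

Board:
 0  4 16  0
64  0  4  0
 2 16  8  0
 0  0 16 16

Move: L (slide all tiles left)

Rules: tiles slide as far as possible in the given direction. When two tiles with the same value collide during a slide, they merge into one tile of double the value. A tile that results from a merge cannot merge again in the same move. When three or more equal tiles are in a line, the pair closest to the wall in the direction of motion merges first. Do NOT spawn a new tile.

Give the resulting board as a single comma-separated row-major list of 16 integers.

Answer: 4, 16, 0, 0, 64, 4, 0, 0, 2, 16, 8, 0, 32, 0, 0, 0

Derivation:
Slide left:
row 0: [0, 4, 16, 0] -> [4, 16, 0, 0]
row 1: [64, 0, 4, 0] -> [64, 4, 0, 0]
row 2: [2, 16, 8, 0] -> [2, 16, 8, 0]
row 3: [0, 0, 16, 16] -> [32, 0, 0, 0]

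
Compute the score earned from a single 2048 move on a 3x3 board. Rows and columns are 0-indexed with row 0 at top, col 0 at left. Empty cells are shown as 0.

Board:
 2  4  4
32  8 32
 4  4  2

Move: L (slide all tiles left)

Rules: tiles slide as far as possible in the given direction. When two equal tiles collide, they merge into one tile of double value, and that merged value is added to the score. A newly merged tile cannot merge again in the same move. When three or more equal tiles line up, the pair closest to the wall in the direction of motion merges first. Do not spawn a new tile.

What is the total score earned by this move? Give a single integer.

Answer: 16

Derivation:
Slide left:
row 0: [2, 4, 4] -> [2, 8, 0]  score +8 (running 8)
row 1: [32, 8, 32] -> [32, 8, 32]  score +0 (running 8)
row 2: [4, 4, 2] -> [8, 2, 0]  score +8 (running 16)
Board after move:
 2  8  0
32  8 32
 8  2  0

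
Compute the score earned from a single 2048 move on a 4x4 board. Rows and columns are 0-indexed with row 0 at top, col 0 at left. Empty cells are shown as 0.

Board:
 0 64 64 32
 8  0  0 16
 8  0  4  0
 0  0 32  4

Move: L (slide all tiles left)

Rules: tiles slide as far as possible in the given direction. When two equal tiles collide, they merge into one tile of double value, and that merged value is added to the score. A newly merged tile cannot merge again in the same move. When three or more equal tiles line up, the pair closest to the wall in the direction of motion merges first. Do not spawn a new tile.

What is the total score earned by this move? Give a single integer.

Answer: 128

Derivation:
Slide left:
row 0: [0, 64, 64, 32] -> [128, 32, 0, 0]  score +128 (running 128)
row 1: [8, 0, 0, 16] -> [8, 16, 0, 0]  score +0 (running 128)
row 2: [8, 0, 4, 0] -> [8, 4, 0, 0]  score +0 (running 128)
row 3: [0, 0, 32, 4] -> [32, 4, 0, 0]  score +0 (running 128)
Board after move:
128  32   0   0
  8  16   0   0
  8   4   0   0
 32   4   0   0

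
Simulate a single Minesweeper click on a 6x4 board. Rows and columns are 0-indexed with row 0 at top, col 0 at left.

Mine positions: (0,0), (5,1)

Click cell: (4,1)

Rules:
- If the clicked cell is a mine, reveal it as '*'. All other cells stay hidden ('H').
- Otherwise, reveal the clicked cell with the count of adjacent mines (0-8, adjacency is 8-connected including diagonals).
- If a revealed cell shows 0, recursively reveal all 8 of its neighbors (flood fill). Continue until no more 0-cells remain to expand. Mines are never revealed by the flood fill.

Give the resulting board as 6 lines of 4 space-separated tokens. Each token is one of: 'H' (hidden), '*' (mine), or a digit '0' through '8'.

H H H H
H H H H
H H H H
H H H H
H 1 H H
H H H H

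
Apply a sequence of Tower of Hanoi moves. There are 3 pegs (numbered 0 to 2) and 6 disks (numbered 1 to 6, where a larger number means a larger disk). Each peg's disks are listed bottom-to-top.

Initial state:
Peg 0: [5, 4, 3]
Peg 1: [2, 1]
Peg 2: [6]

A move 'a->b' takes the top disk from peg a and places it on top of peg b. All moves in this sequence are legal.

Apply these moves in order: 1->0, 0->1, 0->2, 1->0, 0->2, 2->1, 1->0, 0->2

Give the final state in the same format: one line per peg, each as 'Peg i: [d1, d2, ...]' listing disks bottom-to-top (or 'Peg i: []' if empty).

Answer: Peg 0: [5, 4]
Peg 1: [2]
Peg 2: [6, 3, 1]

Derivation:
After move 1 (1->0):
Peg 0: [5, 4, 3, 1]
Peg 1: [2]
Peg 2: [6]

After move 2 (0->1):
Peg 0: [5, 4, 3]
Peg 1: [2, 1]
Peg 2: [6]

After move 3 (0->2):
Peg 0: [5, 4]
Peg 1: [2, 1]
Peg 2: [6, 3]

After move 4 (1->0):
Peg 0: [5, 4, 1]
Peg 1: [2]
Peg 2: [6, 3]

After move 5 (0->2):
Peg 0: [5, 4]
Peg 1: [2]
Peg 2: [6, 3, 1]

After move 6 (2->1):
Peg 0: [5, 4]
Peg 1: [2, 1]
Peg 2: [6, 3]

After move 7 (1->0):
Peg 0: [5, 4, 1]
Peg 1: [2]
Peg 2: [6, 3]

After move 8 (0->2):
Peg 0: [5, 4]
Peg 1: [2]
Peg 2: [6, 3, 1]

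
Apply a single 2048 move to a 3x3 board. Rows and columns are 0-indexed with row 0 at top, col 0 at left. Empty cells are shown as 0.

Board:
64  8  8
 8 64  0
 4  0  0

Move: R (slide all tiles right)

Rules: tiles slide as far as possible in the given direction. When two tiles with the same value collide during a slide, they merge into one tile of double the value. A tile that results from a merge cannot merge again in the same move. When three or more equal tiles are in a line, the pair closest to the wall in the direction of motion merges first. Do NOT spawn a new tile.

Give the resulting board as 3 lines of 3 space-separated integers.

Answer:  0 64 16
 0  8 64
 0  0  4

Derivation:
Slide right:
row 0: [64, 8, 8] -> [0, 64, 16]
row 1: [8, 64, 0] -> [0, 8, 64]
row 2: [4, 0, 0] -> [0, 0, 4]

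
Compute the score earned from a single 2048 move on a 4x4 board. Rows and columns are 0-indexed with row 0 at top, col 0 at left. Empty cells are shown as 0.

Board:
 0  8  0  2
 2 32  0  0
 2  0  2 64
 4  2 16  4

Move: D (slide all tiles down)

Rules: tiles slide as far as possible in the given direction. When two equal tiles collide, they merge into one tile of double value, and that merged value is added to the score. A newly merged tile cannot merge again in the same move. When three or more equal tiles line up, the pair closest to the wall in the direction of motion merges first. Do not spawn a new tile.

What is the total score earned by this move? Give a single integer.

Slide down:
col 0: [0, 2, 2, 4] -> [0, 0, 4, 4]  score +4 (running 4)
col 1: [8, 32, 0, 2] -> [0, 8, 32, 2]  score +0 (running 4)
col 2: [0, 0, 2, 16] -> [0, 0, 2, 16]  score +0 (running 4)
col 3: [2, 0, 64, 4] -> [0, 2, 64, 4]  score +0 (running 4)
Board after move:
 0  0  0  0
 0  8  0  2
 4 32  2 64
 4  2 16  4

Answer: 4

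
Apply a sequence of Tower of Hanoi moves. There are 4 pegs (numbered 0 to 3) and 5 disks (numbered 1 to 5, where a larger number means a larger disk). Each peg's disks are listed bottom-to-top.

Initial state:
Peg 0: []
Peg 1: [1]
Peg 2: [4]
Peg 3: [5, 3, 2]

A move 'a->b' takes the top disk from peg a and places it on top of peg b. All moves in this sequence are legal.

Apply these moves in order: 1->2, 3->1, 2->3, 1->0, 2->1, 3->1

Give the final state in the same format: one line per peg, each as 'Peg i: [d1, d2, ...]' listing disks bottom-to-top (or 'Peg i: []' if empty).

After move 1 (1->2):
Peg 0: []
Peg 1: []
Peg 2: [4, 1]
Peg 3: [5, 3, 2]

After move 2 (3->1):
Peg 0: []
Peg 1: [2]
Peg 2: [4, 1]
Peg 3: [5, 3]

After move 3 (2->3):
Peg 0: []
Peg 1: [2]
Peg 2: [4]
Peg 3: [5, 3, 1]

After move 4 (1->0):
Peg 0: [2]
Peg 1: []
Peg 2: [4]
Peg 3: [5, 3, 1]

After move 5 (2->1):
Peg 0: [2]
Peg 1: [4]
Peg 2: []
Peg 3: [5, 3, 1]

After move 6 (3->1):
Peg 0: [2]
Peg 1: [4, 1]
Peg 2: []
Peg 3: [5, 3]

Answer: Peg 0: [2]
Peg 1: [4, 1]
Peg 2: []
Peg 3: [5, 3]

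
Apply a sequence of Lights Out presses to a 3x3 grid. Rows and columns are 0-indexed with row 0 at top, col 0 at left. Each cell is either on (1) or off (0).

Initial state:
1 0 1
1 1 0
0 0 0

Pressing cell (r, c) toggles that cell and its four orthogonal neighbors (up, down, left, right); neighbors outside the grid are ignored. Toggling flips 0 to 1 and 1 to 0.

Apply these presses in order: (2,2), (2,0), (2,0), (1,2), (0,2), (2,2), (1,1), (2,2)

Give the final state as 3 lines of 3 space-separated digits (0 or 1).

After press 1 at (2,2):
1 0 1
1 1 1
0 1 1

After press 2 at (2,0):
1 0 1
0 1 1
1 0 1

After press 3 at (2,0):
1 0 1
1 1 1
0 1 1

After press 4 at (1,2):
1 0 0
1 0 0
0 1 0

After press 5 at (0,2):
1 1 1
1 0 1
0 1 0

After press 6 at (2,2):
1 1 1
1 0 0
0 0 1

After press 7 at (1,1):
1 0 1
0 1 1
0 1 1

After press 8 at (2,2):
1 0 1
0 1 0
0 0 0

Answer: 1 0 1
0 1 0
0 0 0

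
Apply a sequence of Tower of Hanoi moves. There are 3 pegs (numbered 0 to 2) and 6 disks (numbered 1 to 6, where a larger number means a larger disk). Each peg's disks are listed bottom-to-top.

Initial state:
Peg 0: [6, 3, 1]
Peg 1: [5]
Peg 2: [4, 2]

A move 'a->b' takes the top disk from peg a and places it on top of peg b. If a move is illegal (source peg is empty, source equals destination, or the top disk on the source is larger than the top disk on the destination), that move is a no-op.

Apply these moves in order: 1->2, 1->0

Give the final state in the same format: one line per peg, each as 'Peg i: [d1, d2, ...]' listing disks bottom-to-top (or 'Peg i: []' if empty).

After move 1 (1->2):
Peg 0: [6, 3, 1]
Peg 1: [5]
Peg 2: [4, 2]

After move 2 (1->0):
Peg 0: [6, 3, 1]
Peg 1: [5]
Peg 2: [4, 2]

Answer: Peg 0: [6, 3, 1]
Peg 1: [5]
Peg 2: [4, 2]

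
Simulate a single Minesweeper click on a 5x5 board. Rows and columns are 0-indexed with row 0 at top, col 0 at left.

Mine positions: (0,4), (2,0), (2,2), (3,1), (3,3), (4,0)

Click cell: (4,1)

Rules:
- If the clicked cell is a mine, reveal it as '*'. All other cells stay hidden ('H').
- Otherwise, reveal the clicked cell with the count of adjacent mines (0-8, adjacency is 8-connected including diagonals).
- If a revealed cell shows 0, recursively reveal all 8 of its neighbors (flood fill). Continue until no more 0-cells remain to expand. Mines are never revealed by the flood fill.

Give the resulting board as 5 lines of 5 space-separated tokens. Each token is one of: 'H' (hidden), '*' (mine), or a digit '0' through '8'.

H H H H H
H H H H H
H H H H H
H H H H H
H 2 H H H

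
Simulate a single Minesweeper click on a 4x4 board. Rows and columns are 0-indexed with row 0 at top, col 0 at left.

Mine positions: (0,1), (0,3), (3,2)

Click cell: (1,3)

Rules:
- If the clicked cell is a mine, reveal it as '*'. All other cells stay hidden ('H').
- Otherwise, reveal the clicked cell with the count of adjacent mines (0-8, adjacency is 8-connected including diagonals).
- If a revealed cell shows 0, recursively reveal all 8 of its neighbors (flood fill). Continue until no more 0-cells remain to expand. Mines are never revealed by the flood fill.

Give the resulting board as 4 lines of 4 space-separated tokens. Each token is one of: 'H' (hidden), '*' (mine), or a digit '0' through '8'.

H H H H
H H H 1
H H H H
H H H H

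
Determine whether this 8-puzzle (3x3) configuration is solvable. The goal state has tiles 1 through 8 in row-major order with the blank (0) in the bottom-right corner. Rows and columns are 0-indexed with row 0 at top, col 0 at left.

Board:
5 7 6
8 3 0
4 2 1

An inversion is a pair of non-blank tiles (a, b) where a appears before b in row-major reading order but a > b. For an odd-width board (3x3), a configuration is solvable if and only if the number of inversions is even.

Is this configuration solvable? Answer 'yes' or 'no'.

Answer: yes

Derivation:
Inversions (pairs i<j in row-major order where tile[i] > tile[j] > 0): 22
22 is even, so the puzzle is solvable.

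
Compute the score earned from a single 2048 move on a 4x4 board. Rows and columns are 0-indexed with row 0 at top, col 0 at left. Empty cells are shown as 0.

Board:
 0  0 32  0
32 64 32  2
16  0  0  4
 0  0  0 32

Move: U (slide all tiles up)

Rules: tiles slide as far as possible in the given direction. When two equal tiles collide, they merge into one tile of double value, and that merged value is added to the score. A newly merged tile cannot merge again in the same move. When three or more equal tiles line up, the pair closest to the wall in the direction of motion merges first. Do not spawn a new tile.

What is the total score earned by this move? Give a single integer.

Answer: 64

Derivation:
Slide up:
col 0: [0, 32, 16, 0] -> [32, 16, 0, 0]  score +0 (running 0)
col 1: [0, 64, 0, 0] -> [64, 0, 0, 0]  score +0 (running 0)
col 2: [32, 32, 0, 0] -> [64, 0, 0, 0]  score +64 (running 64)
col 3: [0, 2, 4, 32] -> [2, 4, 32, 0]  score +0 (running 64)
Board after move:
32 64 64  2
16  0  0  4
 0  0  0 32
 0  0  0  0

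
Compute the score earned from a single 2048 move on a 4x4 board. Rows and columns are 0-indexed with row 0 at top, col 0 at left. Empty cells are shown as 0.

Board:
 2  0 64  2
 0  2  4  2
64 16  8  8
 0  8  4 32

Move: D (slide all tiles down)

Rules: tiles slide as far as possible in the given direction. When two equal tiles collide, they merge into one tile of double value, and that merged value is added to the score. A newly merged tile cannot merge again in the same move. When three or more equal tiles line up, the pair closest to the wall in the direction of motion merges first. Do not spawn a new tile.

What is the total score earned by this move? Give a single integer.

Answer: 4

Derivation:
Slide down:
col 0: [2, 0, 64, 0] -> [0, 0, 2, 64]  score +0 (running 0)
col 1: [0, 2, 16, 8] -> [0, 2, 16, 8]  score +0 (running 0)
col 2: [64, 4, 8, 4] -> [64, 4, 8, 4]  score +0 (running 0)
col 3: [2, 2, 8, 32] -> [0, 4, 8, 32]  score +4 (running 4)
Board after move:
 0  0 64  0
 0  2  4  4
 2 16  8  8
64  8  4 32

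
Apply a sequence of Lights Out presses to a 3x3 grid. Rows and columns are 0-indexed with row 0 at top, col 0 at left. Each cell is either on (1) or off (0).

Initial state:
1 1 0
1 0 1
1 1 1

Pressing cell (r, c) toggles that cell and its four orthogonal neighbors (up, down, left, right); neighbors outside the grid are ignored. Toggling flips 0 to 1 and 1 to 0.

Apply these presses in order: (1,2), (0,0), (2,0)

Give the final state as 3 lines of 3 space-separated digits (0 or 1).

After press 1 at (1,2):
1 1 1
1 1 0
1 1 0

After press 2 at (0,0):
0 0 1
0 1 0
1 1 0

After press 3 at (2,0):
0 0 1
1 1 0
0 0 0

Answer: 0 0 1
1 1 0
0 0 0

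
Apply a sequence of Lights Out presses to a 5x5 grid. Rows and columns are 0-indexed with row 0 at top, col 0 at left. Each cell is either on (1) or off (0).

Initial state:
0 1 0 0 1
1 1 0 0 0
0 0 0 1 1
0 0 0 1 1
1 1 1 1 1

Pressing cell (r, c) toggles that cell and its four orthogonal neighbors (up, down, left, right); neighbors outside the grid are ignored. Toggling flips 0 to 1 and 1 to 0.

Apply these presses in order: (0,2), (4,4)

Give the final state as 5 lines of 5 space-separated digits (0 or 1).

Answer: 0 0 1 1 1
1 1 1 0 0
0 0 0 1 1
0 0 0 1 0
1 1 1 0 0

Derivation:
After press 1 at (0,2):
0 0 1 1 1
1 1 1 0 0
0 0 0 1 1
0 0 0 1 1
1 1 1 1 1

After press 2 at (4,4):
0 0 1 1 1
1 1 1 0 0
0 0 0 1 1
0 0 0 1 0
1 1 1 0 0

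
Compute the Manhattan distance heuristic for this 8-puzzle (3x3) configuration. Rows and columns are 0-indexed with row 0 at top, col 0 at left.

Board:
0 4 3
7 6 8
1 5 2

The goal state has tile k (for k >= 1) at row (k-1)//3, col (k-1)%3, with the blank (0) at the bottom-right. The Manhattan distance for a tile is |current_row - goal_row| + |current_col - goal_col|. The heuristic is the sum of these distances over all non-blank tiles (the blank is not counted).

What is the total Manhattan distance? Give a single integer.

Tile 4: (0,1)->(1,0) = 2
Tile 3: (0,2)->(0,2) = 0
Tile 7: (1,0)->(2,0) = 1
Tile 6: (1,1)->(1,2) = 1
Tile 8: (1,2)->(2,1) = 2
Tile 1: (2,0)->(0,0) = 2
Tile 5: (2,1)->(1,1) = 1
Tile 2: (2,2)->(0,1) = 3
Sum: 2 + 0 + 1 + 1 + 2 + 2 + 1 + 3 = 12

Answer: 12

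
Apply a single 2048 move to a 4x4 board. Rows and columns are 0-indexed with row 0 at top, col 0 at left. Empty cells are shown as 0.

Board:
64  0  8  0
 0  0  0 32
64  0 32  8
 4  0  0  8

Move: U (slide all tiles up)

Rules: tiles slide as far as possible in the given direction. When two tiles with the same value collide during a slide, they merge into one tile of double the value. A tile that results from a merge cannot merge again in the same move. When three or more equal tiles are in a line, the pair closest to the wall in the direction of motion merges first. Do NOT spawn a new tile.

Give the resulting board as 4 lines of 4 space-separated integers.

Slide up:
col 0: [64, 0, 64, 4] -> [128, 4, 0, 0]
col 1: [0, 0, 0, 0] -> [0, 0, 0, 0]
col 2: [8, 0, 32, 0] -> [8, 32, 0, 0]
col 3: [0, 32, 8, 8] -> [32, 16, 0, 0]

Answer: 128   0   8  32
  4   0  32  16
  0   0   0   0
  0   0   0   0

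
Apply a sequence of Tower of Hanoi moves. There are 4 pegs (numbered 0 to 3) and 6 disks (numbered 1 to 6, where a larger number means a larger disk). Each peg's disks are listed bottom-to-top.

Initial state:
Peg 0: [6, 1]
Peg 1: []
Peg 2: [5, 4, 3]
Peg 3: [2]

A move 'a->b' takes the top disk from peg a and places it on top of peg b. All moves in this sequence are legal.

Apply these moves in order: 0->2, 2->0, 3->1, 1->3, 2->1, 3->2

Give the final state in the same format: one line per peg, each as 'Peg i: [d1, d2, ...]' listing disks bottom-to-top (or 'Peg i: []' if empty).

Answer: Peg 0: [6, 1]
Peg 1: [3]
Peg 2: [5, 4, 2]
Peg 3: []

Derivation:
After move 1 (0->2):
Peg 0: [6]
Peg 1: []
Peg 2: [5, 4, 3, 1]
Peg 3: [2]

After move 2 (2->0):
Peg 0: [6, 1]
Peg 1: []
Peg 2: [5, 4, 3]
Peg 3: [2]

After move 3 (3->1):
Peg 0: [6, 1]
Peg 1: [2]
Peg 2: [5, 4, 3]
Peg 3: []

After move 4 (1->3):
Peg 0: [6, 1]
Peg 1: []
Peg 2: [5, 4, 3]
Peg 3: [2]

After move 5 (2->1):
Peg 0: [6, 1]
Peg 1: [3]
Peg 2: [5, 4]
Peg 3: [2]

After move 6 (3->2):
Peg 0: [6, 1]
Peg 1: [3]
Peg 2: [5, 4, 2]
Peg 3: []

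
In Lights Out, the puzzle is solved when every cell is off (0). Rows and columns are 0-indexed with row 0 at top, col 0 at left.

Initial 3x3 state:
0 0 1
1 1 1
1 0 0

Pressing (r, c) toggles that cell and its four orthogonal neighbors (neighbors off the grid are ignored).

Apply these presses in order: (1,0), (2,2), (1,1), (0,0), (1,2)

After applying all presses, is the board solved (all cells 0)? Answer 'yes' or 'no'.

Answer: yes

Derivation:
After press 1 at (1,0):
1 0 1
0 0 1
0 0 0

After press 2 at (2,2):
1 0 1
0 0 0
0 1 1

After press 3 at (1,1):
1 1 1
1 1 1
0 0 1

After press 4 at (0,0):
0 0 1
0 1 1
0 0 1

After press 5 at (1,2):
0 0 0
0 0 0
0 0 0

Lights still on: 0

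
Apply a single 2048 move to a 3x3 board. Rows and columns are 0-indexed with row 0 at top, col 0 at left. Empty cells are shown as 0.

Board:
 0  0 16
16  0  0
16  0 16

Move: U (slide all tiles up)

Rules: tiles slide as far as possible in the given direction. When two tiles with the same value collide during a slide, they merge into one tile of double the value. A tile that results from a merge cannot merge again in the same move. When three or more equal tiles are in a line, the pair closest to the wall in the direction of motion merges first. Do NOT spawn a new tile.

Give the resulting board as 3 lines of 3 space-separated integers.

Answer: 32  0 32
 0  0  0
 0  0  0

Derivation:
Slide up:
col 0: [0, 16, 16] -> [32, 0, 0]
col 1: [0, 0, 0] -> [0, 0, 0]
col 2: [16, 0, 16] -> [32, 0, 0]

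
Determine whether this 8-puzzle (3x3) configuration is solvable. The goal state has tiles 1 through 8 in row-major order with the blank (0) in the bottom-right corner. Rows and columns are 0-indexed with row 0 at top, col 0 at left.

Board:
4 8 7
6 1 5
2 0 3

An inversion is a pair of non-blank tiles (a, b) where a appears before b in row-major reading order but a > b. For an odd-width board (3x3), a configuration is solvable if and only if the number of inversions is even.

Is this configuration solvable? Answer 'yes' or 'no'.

Answer: yes

Derivation:
Inversions (pairs i<j in row-major order where tile[i] > tile[j] > 0): 20
20 is even, so the puzzle is solvable.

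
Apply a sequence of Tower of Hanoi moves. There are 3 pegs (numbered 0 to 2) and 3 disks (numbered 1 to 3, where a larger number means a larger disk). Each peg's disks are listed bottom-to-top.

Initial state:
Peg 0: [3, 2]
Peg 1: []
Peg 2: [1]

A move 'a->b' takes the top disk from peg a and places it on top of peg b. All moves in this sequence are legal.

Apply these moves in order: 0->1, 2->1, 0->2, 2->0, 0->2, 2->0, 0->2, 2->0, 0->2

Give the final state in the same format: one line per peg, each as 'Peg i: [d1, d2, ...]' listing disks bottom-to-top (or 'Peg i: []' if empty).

After move 1 (0->1):
Peg 0: [3]
Peg 1: [2]
Peg 2: [1]

After move 2 (2->1):
Peg 0: [3]
Peg 1: [2, 1]
Peg 2: []

After move 3 (0->2):
Peg 0: []
Peg 1: [2, 1]
Peg 2: [3]

After move 4 (2->0):
Peg 0: [3]
Peg 1: [2, 1]
Peg 2: []

After move 5 (0->2):
Peg 0: []
Peg 1: [2, 1]
Peg 2: [3]

After move 6 (2->0):
Peg 0: [3]
Peg 1: [2, 1]
Peg 2: []

After move 7 (0->2):
Peg 0: []
Peg 1: [2, 1]
Peg 2: [3]

After move 8 (2->0):
Peg 0: [3]
Peg 1: [2, 1]
Peg 2: []

After move 9 (0->2):
Peg 0: []
Peg 1: [2, 1]
Peg 2: [3]

Answer: Peg 0: []
Peg 1: [2, 1]
Peg 2: [3]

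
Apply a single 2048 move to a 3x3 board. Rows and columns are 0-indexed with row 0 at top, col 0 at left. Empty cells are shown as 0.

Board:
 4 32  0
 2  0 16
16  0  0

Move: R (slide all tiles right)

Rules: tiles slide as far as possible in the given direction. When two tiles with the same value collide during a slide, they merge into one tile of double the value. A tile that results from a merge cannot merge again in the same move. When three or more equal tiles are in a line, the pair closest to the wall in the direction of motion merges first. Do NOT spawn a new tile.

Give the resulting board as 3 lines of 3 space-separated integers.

Answer:  0  4 32
 0  2 16
 0  0 16

Derivation:
Slide right:
row 0: [4, 32, 0] -> [0, 4, 32]
row 1: [2, 0, 16] -> [0, 2, 16]
row 2: [16, 0, 0] -> [0, 0, 16]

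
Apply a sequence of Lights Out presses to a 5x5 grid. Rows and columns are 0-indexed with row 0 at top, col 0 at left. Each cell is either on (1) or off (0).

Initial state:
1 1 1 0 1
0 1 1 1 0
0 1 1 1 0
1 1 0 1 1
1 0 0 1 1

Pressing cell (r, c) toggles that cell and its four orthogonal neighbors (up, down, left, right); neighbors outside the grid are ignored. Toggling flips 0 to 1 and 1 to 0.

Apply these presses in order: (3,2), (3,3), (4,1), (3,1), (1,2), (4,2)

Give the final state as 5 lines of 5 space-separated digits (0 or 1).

After press 1 at (3,2):
1 1 1 0 1
0 1 1 1 0
0 1 0 1 0
1 0 1 0 1
1 0 1 1 1

After press 2 at (3,3):
1 1 1 0 1
0 1 1 1 0
0 1 0 0 0
1 0 0 1 0
1 0 1 0 1

After press 3 at (4,1):
1 1 1 0 1
0 1 1 1 0
0 1 0 0 0
1 1 0 1 0
0 1 0 0 1

After press 4 at (3,1):
1 1 1 0 1
0 1 1 1 0
0 0 0 0 0
0 0 1 1 0
0 0 0 0 1

After press 5 at (1,2):
1 1 0 0 1
0 0 0 0 0
0 0 1 0 0
0 0 1 1 0
0 0 0 0 1

After press 6 at (4,2):
1 1 0 0 1
0 0 0 0 0
0 0 1 0 0
0 0 0 1 0
0 1 1 1 1

Answer: 1 1 0 0 1
0 0 0 0 0
0 0 1 0 0
0 0 0 1 0
0 1 1 1 1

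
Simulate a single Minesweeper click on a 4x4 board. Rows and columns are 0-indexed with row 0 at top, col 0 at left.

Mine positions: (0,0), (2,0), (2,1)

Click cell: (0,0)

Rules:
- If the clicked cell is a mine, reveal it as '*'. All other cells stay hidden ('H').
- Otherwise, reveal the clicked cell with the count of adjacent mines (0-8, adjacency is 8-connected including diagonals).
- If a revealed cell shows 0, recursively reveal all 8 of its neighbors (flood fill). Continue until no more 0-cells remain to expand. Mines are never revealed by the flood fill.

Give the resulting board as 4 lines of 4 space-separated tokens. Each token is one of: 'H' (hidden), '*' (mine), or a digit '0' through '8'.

* H H H
H H H H
H H H H
H H H H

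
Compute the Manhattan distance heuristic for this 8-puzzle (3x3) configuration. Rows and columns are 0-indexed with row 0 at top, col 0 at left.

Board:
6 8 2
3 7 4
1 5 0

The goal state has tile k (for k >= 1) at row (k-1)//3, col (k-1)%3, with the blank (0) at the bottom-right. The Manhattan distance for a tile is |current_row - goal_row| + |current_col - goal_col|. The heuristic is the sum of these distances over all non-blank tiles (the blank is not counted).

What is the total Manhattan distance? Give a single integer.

Answer: 16

Derivation:
Tile 6: (0,0)->(1,2) = 3
Tile 8: (0,1)->(2,1) = 2
Tile 2: (0,2)->(0,1) = 1
Tile 3: (1,0)->(0,2) = 3
Tile 7: (1,1)->(2,0) = 2
Tile 4: (1,2)->(1,0) = 2
Tile 1: (2,0)->(0,0) = 2
Tile 5: (2,1)->(1,1) = 1
Sum: 3 + 2 + 1 + 3 + 2 + 2 + 2 + 1 = 16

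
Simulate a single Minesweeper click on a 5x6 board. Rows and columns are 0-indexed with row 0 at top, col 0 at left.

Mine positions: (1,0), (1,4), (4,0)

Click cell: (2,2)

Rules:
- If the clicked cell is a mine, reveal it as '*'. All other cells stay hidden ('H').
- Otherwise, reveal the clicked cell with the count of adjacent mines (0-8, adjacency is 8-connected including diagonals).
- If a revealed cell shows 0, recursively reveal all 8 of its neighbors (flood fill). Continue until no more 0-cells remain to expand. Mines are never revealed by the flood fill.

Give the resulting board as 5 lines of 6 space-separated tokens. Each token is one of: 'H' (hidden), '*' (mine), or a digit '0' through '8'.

H 1 0 1 H H
H 1 0 1 H H
H 1 0 1 1 1
H 1 0 0 0 0
H 1 0 0 0 0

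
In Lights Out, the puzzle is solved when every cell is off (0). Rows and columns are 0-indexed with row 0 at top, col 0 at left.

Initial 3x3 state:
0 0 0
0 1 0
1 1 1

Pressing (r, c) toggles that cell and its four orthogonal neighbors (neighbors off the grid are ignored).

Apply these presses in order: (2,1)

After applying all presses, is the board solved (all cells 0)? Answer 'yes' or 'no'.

Answer: yes

Derivation:
After press 1 at (2,1):
0 0 0
0 0 0
0 0 0

Lights still on: 0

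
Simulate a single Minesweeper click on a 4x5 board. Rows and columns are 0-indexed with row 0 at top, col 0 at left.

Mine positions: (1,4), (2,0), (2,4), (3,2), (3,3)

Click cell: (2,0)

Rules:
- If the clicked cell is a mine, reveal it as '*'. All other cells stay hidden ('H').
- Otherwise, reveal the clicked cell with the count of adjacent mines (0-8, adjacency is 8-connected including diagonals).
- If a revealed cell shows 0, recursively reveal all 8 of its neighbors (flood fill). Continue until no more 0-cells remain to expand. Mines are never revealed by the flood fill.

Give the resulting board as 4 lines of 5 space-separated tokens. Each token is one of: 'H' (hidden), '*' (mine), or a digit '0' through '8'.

H H H H H
H H H H H
* H H H H
H H H H H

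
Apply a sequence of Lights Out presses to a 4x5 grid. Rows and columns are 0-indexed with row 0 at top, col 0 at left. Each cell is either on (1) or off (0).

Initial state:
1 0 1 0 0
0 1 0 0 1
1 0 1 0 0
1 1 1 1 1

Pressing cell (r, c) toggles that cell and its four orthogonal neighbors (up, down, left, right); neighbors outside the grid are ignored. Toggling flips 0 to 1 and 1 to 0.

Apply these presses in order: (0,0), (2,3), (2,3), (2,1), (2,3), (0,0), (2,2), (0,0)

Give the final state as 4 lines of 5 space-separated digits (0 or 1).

Answer: 0 1 1 0 0
1 0 1 1 1
0 0 0 0 1
1 0 0 0 1

Derivation:
After press 1 at (0,0):
0 1 1 0 0
1 1 0 0 1
1 0 1 0 0
1 1 1 1 1

After press 2 at (2,3):
0 1 1 0 0
1 1 0 1 1
1 0 0 1 1
1 1 1 0 1

After press 3 at (2,3):
0 1 1 0 0
1 1 0 0 1
1 0 1 0 0
1 1 1 1 1

After press 4 at (2,1):
0 1 1 0 0
1 0 0 0 1
0 1 0 0 0
1 0 1 1 1

After press 5 at (2,3):
0 1 1 0 0
1 0 0 1 1
0 1 1 1 1
1 0 1 0 1

After press 6 at (0,0):
1 0 1 0 0
0 0 0 1 1
0 1 1 1 1
1 0 1 0 1

After press 7 at (2,2):
1 0 1 0 0
0 0 1 1 1
0 0 0 0 1
1 0 0 0 1

After press 8 at (0,0):
0 1 1 0 0
1 0 1 1 1
0 0 0 0 1
1 0 0 0 1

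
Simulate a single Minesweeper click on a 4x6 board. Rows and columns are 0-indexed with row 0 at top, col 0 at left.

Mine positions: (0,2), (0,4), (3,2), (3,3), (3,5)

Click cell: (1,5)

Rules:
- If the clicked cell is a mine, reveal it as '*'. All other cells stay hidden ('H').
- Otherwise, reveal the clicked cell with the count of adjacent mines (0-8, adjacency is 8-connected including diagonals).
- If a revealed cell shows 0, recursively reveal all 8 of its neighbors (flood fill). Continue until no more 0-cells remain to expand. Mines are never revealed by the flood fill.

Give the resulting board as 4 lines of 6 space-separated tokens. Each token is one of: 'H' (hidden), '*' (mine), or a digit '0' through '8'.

H H H H H H
H H H H H 1
H H H H H H
H H H H H H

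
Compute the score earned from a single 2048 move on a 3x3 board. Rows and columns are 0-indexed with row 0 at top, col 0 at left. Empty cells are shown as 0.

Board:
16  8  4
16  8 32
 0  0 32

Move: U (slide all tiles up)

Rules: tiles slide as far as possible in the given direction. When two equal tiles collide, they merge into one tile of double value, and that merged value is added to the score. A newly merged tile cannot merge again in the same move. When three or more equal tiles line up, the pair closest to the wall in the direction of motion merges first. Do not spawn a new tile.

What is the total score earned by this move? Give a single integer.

Slide up:
col 0: [16, 16, 0] -> [32, 0, 0]  score +32 (running 32)
col 1: [8, 8, 0] -> [16, 0, 0]  score +16 (running 48)
col 2: [4, 32, 32] -> [4, 64, 0]  score +64 (running 112)
Board after move:
32 16  4
 0  0 64
 0  0  0

Answer: 112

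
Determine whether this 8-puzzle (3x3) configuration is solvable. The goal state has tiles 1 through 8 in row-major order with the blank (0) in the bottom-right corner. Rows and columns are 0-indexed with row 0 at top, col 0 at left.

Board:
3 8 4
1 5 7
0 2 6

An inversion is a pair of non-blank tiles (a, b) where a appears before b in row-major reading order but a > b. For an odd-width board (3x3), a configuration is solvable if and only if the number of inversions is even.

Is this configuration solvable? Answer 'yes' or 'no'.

Inversions (pairs i<j in row-major order where tile[i] > tile[j] > 0): 13
13 is odd, so the puzzle is not solvable.

Answer: no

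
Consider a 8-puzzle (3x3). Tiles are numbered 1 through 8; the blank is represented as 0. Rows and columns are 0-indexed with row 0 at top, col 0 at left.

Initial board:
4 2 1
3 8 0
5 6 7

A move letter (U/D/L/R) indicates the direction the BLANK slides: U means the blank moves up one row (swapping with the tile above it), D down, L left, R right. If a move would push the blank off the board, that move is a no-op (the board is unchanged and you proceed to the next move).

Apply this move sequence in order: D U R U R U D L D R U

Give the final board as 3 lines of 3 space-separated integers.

After move 1 (D):
4 2 1
3 8 7
5 6 0

After move 2 (U):
4 2 1
3 8 0
5 6 7

After move 3 (R):
4 2 1
3 8 0
5 6 7

After move 4 (U):
4 2 0
3 8 1
5 6 7

After move 5 (R):
4 2 0
3 8 1
5 6 7

After move 6 (U):
4 2 0
3 8 1
5 6 7

After move 7 (D):
4 2 1
3 8 0
5 6 7

After move 8 (L):
4 2 1
3 0 8
5 6 7

After move 9 (D):
4 2 1
3 6 8
5 0 7

After move 10 (R):
4 2 1
3 6 8
5 7 0

After move 11 (U):
4 2 1
3 6 0
5 7 8

Answer: 4 2 1
3 6 0
5 7 8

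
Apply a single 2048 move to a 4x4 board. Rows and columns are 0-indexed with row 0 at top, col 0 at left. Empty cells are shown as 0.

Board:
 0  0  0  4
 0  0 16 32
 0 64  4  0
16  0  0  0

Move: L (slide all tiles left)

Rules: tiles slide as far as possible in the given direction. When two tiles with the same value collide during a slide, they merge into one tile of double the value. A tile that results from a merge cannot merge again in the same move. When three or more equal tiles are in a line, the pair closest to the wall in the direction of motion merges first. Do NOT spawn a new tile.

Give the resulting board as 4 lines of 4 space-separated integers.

Answer:  4  0  0  0
16 32  0  0
64  4  0  0
16  0  0  0

Derivation:
Slide left:
row 0: [0, 0, 0, 4] -> [4, 0, 0, 0]
row 1: [0, 0, 16, 32] -> [16, 32, 0, 0]
row 2: [0, 64, 4, 0] -> [64, 4, 0, 0]
row 3: [16, 0, 0, 0] -> [16, 0, 0, 0]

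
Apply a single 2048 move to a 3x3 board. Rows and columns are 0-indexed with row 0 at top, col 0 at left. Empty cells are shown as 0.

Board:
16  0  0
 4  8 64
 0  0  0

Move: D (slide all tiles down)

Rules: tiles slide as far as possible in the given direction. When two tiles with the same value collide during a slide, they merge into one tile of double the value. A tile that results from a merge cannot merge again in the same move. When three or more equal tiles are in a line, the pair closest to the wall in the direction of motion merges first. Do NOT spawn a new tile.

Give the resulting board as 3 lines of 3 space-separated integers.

Slide down:
col 0: [16, 4, 0] -> [0, 16, 4]
col 1: [0, 8, 0] -> [0, 0, 8]
col 2: [0, 64, 0] -> [0, 0, 64]

Answer:  0  0  0
16  0  0
 4  8 64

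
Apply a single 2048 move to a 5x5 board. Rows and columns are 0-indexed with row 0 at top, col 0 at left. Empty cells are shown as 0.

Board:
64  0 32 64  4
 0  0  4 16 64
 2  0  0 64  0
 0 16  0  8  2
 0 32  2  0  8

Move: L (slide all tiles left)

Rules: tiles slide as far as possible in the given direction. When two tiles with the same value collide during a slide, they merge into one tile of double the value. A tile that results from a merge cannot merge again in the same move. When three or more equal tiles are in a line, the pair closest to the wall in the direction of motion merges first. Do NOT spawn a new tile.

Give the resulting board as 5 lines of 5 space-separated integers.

Slide left:
row 0: [64, 0, 32, 64, 4] -> [64, 32, 64, 4, 0]
row 1: [0, 0, 4, 16, 64] -> [4, 16, 64, 0, 0]
row 2: [2, 0, 0, 64, 0] -> [2, 64, 0, 0, 0]
row 3: [0, 16, 0, 8, 2] -> [16, 8, 2, 0, 0]
row 4: [0, 32, 2, 0, 8] -> [32, 2, 8, 0, 0]

Answer: 64 32 64  4  0
 4 16 64  0  0
 2 64  0  0  0
16  8  2  0  0
32  2  8  0  0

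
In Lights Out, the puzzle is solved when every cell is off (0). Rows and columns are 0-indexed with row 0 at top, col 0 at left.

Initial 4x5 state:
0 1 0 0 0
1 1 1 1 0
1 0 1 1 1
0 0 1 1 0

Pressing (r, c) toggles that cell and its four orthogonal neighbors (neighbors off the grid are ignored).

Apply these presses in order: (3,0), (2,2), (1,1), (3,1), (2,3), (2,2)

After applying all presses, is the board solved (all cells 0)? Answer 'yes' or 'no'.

Answer: yes

Derivation:
After press 1 at (3,0):
0 1 0 0 0
1 1 1 1 0
0 0 1 1 1
1 1 1 1 0

After press 2 at (2,2):
0 1 0 0 0
1 1 0 1 0
0 1 0 0 1
1 1 0 1 0

After press 3 at (1,1):
0 0 0 0 0
0 0 1 1 0
0 0 0 0 1
1 1 0 1 0

After press 4 at (3,1):
0 0 0 0 0
0 0 1 1 0
0 1 0 0 1
0 0 1 1 0

After press 5 at (2,3):
0 0 0 0 0
0 0 1 0 0
0 1 1 1 0
0 0 1 0 0

After press 6 at (2,2):
0 0 0 0 0
0 0 0 0 0
0 0 0 0 0
0 0 0 0 0

Lights still on: 0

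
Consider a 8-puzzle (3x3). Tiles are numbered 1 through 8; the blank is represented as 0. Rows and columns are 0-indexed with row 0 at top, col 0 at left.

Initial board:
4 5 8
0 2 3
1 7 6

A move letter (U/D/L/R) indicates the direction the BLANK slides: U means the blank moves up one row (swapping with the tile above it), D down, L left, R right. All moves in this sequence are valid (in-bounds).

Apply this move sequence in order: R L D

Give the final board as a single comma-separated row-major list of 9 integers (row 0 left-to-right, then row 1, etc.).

After move 1 (R):
4 5 8
2 0 3
1 7 6

After move 2 (L):
4 5 8
0 2 3
1 7 6

After move 3 (D):
4 5 8
1 2 3
0 7 6

Answer: 4, 5, 8, 1, 2, 3, 0, 7, 6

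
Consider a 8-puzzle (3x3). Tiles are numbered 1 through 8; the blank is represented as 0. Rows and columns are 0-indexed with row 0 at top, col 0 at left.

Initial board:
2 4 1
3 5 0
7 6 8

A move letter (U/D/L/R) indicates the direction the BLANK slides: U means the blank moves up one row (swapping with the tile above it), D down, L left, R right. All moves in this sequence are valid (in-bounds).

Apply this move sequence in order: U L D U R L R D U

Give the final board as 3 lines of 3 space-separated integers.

Answer: 2 4 0
3 5 1
7 6 8

Derivation:
After move 1 (U):
2 4 0
3 5 1
7 6 8

After move 2 (L):
2 0 4
3 5 1
7 6 8

After move 3 (D):
2 5 4
3 0 1
7 6 8

After move 4 (U):
2 0 4
3 5 1
7 6 8

After move 5 (R):
2 4 0
3 5 1
7 6 8

After move 6 (L):
2 0 4
3 5 1
7 6 8

After move 7 (R):
2 4 0
3 5 1
7 6 8

After move 8 (D):
2 4 1
3 5 0
7 6 8

After move 9 (U):
2 4 0
3 5 1
7 6 8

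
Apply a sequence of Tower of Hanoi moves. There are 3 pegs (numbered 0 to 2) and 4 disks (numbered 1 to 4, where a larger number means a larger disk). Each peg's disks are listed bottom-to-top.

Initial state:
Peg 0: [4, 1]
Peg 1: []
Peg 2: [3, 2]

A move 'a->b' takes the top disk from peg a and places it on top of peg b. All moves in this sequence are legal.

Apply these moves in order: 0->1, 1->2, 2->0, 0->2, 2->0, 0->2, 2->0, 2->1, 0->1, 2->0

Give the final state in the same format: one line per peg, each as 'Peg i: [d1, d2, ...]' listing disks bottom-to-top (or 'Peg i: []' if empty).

After move 1 (0->1):
Peg 0: [4]
Peg 1: [1]
Peg 2: [3, 2]

After move 2 (1->2):
Peg 0: [4]
Peg 1: []
Peg 2: [3, 2, 1]

After move 3 (2->0):
Peg 0: [4, 1]
Peg 1: []
Peg 2: [3, 2]

After move 4 (0->2):
Peg 0: [4]
Peg 1: []
Peg 2: [3, 2, 1]

After move 5 (2->0):
Peg 0: [4, 1]
Peg 1: []
Peg 2: [3, 2]

After move 6 (0->2):
Peg 0: [4]
Peg 1: []
Peg 2: [3, 2, 1]

After move 7 (2->0):
Peg 0: [4, 1]
Peg 1: []
Peg 2: [3, 2]

After move 8 (2->1):
Peg 0: [4, 1]
Peg 1: [2]
Peg 2: [3]

After move 9 (0->1):
Peg 0: [4]
Peg 1: [2, 1]
Peg 2: [3]

After move 10 (2->0):
Peg 0: [4, 3]
Peg 1: [2, 1]
Peg 2: []

Answer: Peg 0: [4, 3]
Peg 1: [2, 1]
Peg 2: []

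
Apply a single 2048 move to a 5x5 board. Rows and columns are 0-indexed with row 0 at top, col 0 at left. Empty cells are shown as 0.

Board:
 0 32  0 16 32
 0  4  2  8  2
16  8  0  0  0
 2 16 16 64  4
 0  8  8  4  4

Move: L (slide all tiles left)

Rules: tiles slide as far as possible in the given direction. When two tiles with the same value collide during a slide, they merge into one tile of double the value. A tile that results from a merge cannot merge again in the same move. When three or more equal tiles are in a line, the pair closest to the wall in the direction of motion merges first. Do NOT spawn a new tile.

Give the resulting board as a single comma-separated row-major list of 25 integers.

Answer: 32, 16, 32, 0, 0, 4, 2, 8, 2, 0, 16, 8, 0, 0, 0, 2, 32, 64, 4, 0, 16, 8, 0, 0, 0

Derivation:
Slide left:
row 0: [0, 32, 0, 16, 32] -> [32, 16, 32, 0, 0]
row 1: [0, 4, 2, 8, 2] -> [4, 2, 8, 2, 0]
row 2: [16, 8, 0, 0, 0] -> [16, 8, 0, 0, 0]
row 3: [2, 16, 16, 64, 4] -> [2, 32, 64, 4, 0]
row 4: [0, 8, 8, 4, 4] -> [16, 8, 0, 0, 0]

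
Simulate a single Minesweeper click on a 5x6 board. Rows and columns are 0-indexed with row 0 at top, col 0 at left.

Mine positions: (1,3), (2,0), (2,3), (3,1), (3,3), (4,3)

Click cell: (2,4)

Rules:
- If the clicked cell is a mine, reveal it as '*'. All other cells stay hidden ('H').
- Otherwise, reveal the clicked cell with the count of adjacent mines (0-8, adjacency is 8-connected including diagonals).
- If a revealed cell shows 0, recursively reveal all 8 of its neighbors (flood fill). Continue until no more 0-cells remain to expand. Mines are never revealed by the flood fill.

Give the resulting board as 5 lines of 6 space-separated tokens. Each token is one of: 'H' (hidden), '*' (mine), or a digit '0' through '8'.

H H H H H H
H H H H H H
H H H H 3 H
H H H H H H
H H H H H H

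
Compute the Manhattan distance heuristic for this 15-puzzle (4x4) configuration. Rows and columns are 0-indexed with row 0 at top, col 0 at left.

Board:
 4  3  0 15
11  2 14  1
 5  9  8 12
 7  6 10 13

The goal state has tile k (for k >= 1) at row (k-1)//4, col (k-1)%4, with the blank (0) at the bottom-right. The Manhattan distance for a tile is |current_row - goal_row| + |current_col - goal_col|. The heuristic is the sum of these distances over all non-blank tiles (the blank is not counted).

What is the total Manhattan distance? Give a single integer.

Tile 4: (0,0)->(0,3) = 3
Tile 3: (0,1)->(0,2) = 1
Tile 15: (0,3)->(3,2) = 4
Tile 11: (1,0)->(2,2) = 3
Tile 2: (1,1)->(0,1) = 1
Tile 14: (1,2)->(3,1) = 3
Tile 1: (1,3)->(0,0) = 4
Tile 5: (2,0)->(1,0) = 1
Tile 9: (2,1)->(2,0) = 1
Tile 8: (2,2)->(1,3) = 2
Tile 12: (2,3)->(2,3) = 0
Tile 7: (3,0)->(1,2) = 4
Tile 6: (3,1)->(1,1) = 2
Tile 10: (3,2)->(2,1) = 2
Tile 13: (3,3)->(3,0) = 3
Sum: 3 + 1 + 4 + 3 + 1 + 3 + 4 + 1 + 1 + 2 + 0 + 4 + 2 + 2 + 3 = 34

Answer: 34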